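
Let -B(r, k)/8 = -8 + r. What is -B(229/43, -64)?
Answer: -920/43 ≈ -21.395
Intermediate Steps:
B(r, k) = 64 - 8*r (B(r, k) = -8*(-8 + r) = 64 - 8*r)
-B(229/43, -64) = -(64 - 1832/43) = -1*920/43 = -920/43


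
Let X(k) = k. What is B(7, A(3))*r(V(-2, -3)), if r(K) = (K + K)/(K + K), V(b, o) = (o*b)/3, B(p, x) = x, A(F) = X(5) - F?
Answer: 2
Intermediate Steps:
A(F) = 5 - F
V(b, o) = b*o/3 (V(b, o) = (b*o)*(1/3) = b*o/3)
r(K) = 1 (r(K) = (2*K)/((2*K)) = (2*K)*(1/(2*K)) = 1)
B(7, A(3))*r(V(-2, -3)) = (5 - 1*3)*1 = (5 - 3)*1 = 2*1 = 2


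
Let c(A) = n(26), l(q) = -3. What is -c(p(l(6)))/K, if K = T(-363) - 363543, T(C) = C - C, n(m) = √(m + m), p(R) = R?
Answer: 2*√13/363543 ≈ 1.9836e-5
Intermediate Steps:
n(m) = √2*√m (n(m) = √(2*m) = √2*√m)
c(A) = 2*√13 (c(A) = √2*√26 = 2*√13)
T(C) = 0
K = -363543 (K = 0 - 363543 = -363543)
-c(p(l(6)))/K = -2*√13/(-363543) = -2*√13*(-1)/363543 = -(-2)*√13/363543 = 2*√13/363543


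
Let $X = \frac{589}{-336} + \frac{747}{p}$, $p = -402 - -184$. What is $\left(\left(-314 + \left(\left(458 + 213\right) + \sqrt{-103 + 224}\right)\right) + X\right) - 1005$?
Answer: $- \frac{23519185}{36624} \approx -642.18$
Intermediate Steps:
$p = -218$ ($p = -402 + 184 = -218$)
$X = - \frac{189697}{36624}$ ($X = \frac{589}{-336} + \frac{747}{-218} = 589 \left(- \frac{1}{336}\right) + 747 \left(- \frac{1}{218}\right) = - \frac{589}{336} - \frac{747}{218} = - \frac{189697}{36624} \approx -5.1796$)
$\left(\left(-314 + \left(\left(458 + 213\right) + \sqrt{-103 + 224}\right)\right) + X\right) - 1005 = \left(\left(-314 + \left(\left(458 + 213\right) + \sqrt{-103 + 224}\right)\right) - \frac{189697}{36624}\right) - 1005 = \left(\left(-314 + \left(671 + \sqrt{121}\right)\right) - \frac{189697}{36624}\right) - 1005 = \left(\left(-314 + \left(671 + 11\right)\right) - \frac{189697}{36624}\right) - 1005 = \left(\left(-314 + 682\right) - \frac{189697}{36624}\right) - 1005 = \left(368 - \frac{189697}{36624}\right) - 1005 = \frac{13287935}{36624} - 1005 = - \frac{23519185}{36624}$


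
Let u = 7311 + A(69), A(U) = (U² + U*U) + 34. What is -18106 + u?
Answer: -1239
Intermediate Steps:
A(U) = 34 + 2*U² (A(U) = (U² + U²) + 34 = 2*U² + 34 = 34 + 2*U²)
u = 16867 (u = 7311 + (34 + 2*69²) = 7311 + (34 + 2*4761) = 7311 + (34 + 9522) = 7311 + 9556 = 16867)
-18106 + u = -18106 + 16867 = -1239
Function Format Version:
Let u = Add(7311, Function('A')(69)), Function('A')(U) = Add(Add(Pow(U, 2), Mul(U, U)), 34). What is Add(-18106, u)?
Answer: -1239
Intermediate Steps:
Function('A')(U) = Add(34, Mul(2, Pow(U, 2))) (Function('A')(U) = Add(Add(Pow(U, 2), Pow(U, 2)), 34) = Add(Mul(2, Pow(U, 2)), 34) = Add(34, Mul(2, Pow(U, 2))))
u = 16867 (u = Add(7311, Add(34, Mul(2, Pow(69, 2)))) = Add(7311, Add(34, Mul(2, 4761))) = Add(7311, Add(34, 9522)) = Add(7311, 9556) = 16867)
Add(-18106, u) = Add(-18106, 16867) = -1239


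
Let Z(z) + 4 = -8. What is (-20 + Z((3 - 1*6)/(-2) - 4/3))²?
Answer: 1024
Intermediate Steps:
Z(z) = -12 (Z(z) = -4 - 8 = -12)
(-20 + Z((3 - 1*6)/(-2) - 4/3))² = (-20 - 12)² = (-32)² = 1024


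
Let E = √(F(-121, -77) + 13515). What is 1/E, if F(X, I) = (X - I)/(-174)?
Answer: √102296949/1175827 ≈ 0.0086018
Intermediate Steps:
F(X, I) = -X/174 + I/174 (F(X, I) = (X - I)*(-1/174) = -X/174 + I/174)
E = √102296949/87 (E = √((-1/174*(-121) + (1/174)*(-77)) + 13515) = √((121/174 - 77/174) + 13515) = √(22/87 + 13515) = √(1175827/87) = √102296949/87 ≈ 116.26)
1/E = 1/(√102296949/87) = √102296949/1175827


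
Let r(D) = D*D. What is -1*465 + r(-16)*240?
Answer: 60975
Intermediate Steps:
r(D) = D**2
-1*465 + r(-16)*240 = -1*465 + (-16)**2*240 = -465 + 256*240 = -465 + 61440 = 60975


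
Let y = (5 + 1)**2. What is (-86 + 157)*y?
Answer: 2556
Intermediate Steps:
y = 36 (y = 6**2 = 36)
(-86 + 157)*y = (-86 + 157)*36 = 71*36 = 2556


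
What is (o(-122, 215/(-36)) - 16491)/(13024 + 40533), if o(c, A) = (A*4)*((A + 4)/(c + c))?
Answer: -26606689/86408208 ≈ -0.30792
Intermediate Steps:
o(c, A) = 2*A*(4 + A)/c (o(c, A) = (4*A)*((4 + A)/((2*c))) = (4*A)*((4 + A)*(1/(2*c))) = (4*A)*((4 + A)/(2*c)) = 2*A*(4 + A)/c)
(o(-122, 215/(-36)) - 16491)/(13024 + 40533) = (2*(215/(-36))*(4 + 215/(-36))/(-122) - 16491)/(13024 + 40533) = (2*(215*(-1/36))*(-1/122)*(4 + 215*(-1/36)) - 16491)/53557 = (2*(-215/36)*(-1/122)*(4 - 215/36) - 16491)*(1/53557) = (2*(-215/36)*(-1/122)*(-71/36) - 16491)*(1/53557) = (-15265/79056 - 16491)*(1/53557) = -1303727761/79056*1/53557 = -26606689/86408208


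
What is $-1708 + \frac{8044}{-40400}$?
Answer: $- \frac{17252811}{10100} \approx -1708.2$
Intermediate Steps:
$-1708 + \frac{8044}{-40400} = -1708 + 8044 \left(- \frac{1}{40400}\right) = -1708 - \frac{2011}{10100} = - \frac{17252811}{10100}$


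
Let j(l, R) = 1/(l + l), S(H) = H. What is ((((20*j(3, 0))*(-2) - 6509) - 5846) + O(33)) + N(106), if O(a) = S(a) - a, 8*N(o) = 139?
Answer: -296263/24 ≈ -12344.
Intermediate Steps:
j(l, R) = 1/(2*l)
N(o) = 139/8 (N(o) = (⅛)*139 = 139/8)
O(a) = 0 (O(a) = a - a = 0)
((((20*j(3, 0))*(-2) - 6509) - 5846) + O(33)) + N(106) = ((((20*((½)/3))*(-2) - 6509) - 5846) + 0) + 139/8 = ((((20*((½)*(⅓)))*(-2) - 6509) - 5846) + 0) + 139/8 = ((((20*(⅙))*(-2) - 6509) - 5846) + 0) + 139/8 = ((((10/3)*(-2) - 6509) - 5846) + 0) + 139/8 = (((-20/3 - 6509) - 5846) + 0) + 139/8 = ((-19547/3 - 5846) + 0) + 139/8 = (-37085/3 + 0) + 139/8 = -37085/3 + 139/8 = -296263/24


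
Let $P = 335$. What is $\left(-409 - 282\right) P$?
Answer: $-231485$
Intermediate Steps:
$\left(-409 - 282\right) P = \left(-409 - 282\right) 335 = \left(-691\right) 335 = -231485$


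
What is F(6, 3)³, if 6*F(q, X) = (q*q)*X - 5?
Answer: 1092727/216 ≈ 5058.9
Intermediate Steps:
F(q, X) = -⅚ + X*q²/6 (F(q, X) = ((q*q)*X - 5)/6 = (q²*X - 5)/6 = (X*q² - 5)/6 = (-5 + X*q²)/6 = -⅚ + X*q²/6)
F(6, 3)³ = (-⅚ + (⅙)*3*6²)³ = (-⅚ + (⅙)*3*36)³ = (-⅚ + 18)³ = (103/6)³ = 1092727/216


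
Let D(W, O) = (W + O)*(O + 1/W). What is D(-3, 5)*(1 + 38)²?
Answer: 14196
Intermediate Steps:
D(W, O) = (O + W)*(O + 1/W)
D(-3, 5)*(1 + 38)² = (1 + 5² + 5*(-3) + 5/(-3))*(1 + 38)² = (1 + 25 - 15 + 5*(-⅓))*39² = (1 + 25 - 15 - 5/3)*1521 = (28/3)*1521 = 14196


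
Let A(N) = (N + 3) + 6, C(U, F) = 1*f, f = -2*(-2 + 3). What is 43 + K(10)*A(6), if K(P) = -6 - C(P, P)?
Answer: -17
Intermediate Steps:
f = -2 (f = -2*1 = -2)
C(U, F) = -2 (C(U, F) = 1*(-2) = -2)
A(N) = 9 + N (A(N) = (3 + N) + 6 = 9 + N)
K(P) = -4 (K(P) = -6 - 1*(-2) = -6 + 2 = -4)
43 + K(10)*A(6) = 43 - 4*(9 + 6) = 43 - 4*15 = 43 - 60 = -17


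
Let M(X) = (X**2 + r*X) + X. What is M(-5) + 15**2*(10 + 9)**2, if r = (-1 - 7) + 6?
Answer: 81255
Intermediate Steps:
r = -2 (r = -8 + 6 = -2)
M(X) = X**2 - X (M(X) = (X**2 - 2*X) + X = X**2 - X)
M(-5) + 15**2*(10 + 9)**2 = -5*(-1 - 5) + 15**2*(10 + 9)**2 = -5*(-6) + 225*19**2 = 30 + 225*361 = 30 + 81225 = 81255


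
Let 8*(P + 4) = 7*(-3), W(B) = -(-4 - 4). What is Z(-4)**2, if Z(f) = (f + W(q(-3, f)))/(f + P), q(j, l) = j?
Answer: 1024/7225 ≈ 0.14173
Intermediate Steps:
W(B) = 8 (W(B) = -1*(-8) = 8)
P = -53/8 (P = -4 + (7*(-3))/8 = -4 + (1/8)*(-21) = -4 - 21/8 = -53/8 ≈ -6.6250)
Z(f) = (8 + f)/(-53/8 + f) (Z(f) = (f + 8)/(f - 53/8) = (8 + f)/(-53/8 + f))
Z(-4)**2 = (8*(8 - 4)/(-53 + 8*(-4)))**2 = (8*4/(-53 - 32))**2 = (8*4/(-85))**2 = (8*(-1/85)*4)**2 = (-32/85)**2 = 1024/7225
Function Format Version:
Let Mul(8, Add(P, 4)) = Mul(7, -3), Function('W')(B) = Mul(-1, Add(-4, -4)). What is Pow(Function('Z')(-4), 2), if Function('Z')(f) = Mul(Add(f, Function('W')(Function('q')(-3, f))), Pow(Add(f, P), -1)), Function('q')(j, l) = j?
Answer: Rational(1024, 7225) ≈ 0.14173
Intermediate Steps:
Function('W')(B) = 8 (Function('W')(B) = Mul(-1, -8) = 8)
P = Rational(-53, 8) (P = Add(-4, Mul(Rational(1, 8), Mul(7, -3))) = Add(-4, Mul(Rational(1, 8), -21)) = Add(-4, Rational(-21, 8)) = Rational(-53, 8) ≈ -6.6250)
Function('Z')(f) = Mul(Pow(Add(Rational(-53, 8), f), -1), Add(8, f)) (Function('Z')(f) = Mul(Add(f, 8), Pow(Add(f, Rational(-53, 8)), -1)) = Mul(Add(8, f), Pow(Add(Rational(-53, 8), f), -1)) = Mul(Pow(Add(Rational(-53, 8), f), -1), Add(8, f)))
Pow(Function('Z')(-4), 2) = Pow(Mul(8, Pow(Add(-53, Mul(8, -4)), -1), Add(8, -4)), 2) = Pow(Mul(8, Pow(Add(-53, -32), -1), 4), 2) = Pow(Mul(8, Pow(-85, -1), 4), 2) = Pow(Mul(8, Rational(-1, 85), 4), 2) = Pow(Rational(-32, 85), 2) = Rational(1024, 7225)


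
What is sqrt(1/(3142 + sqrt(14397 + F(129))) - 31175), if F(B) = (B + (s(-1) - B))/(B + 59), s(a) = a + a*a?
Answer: sqrt(-97951849 - 31175*sqrt(14397))/sqrt(3142 + sqrt(14397)) ≈ 176.56*I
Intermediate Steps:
s(a) = a + a**2
F(B) = 0 (F(B) = (B + (-(1 - 1) - B))/(B + 59) = (B + (-1*0 - B))/(59 + B) = (B + (0 - B))/(59 + B) = (B - B)/(59 + B) = 0/(59 + B) = 0)
sqrt(1/(3142 + sqrt(14397 + F(129))) - 31175) = sqrt(1/(3142 + sqrt(14397 + 0)) - 31175) = sqrt(1/(3142 + sqrt(14397)) - 31175) = sqrt(-31175 + 1/(3142 + sqrt(14397)))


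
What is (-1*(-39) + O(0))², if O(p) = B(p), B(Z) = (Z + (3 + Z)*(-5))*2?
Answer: 81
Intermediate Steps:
B(Z) = -30 - 8*Z (B(Z) = (Z + (-15 - 5*Z))*2 = (-15 - 4*Z)*2 = -30 - 8*Z)
O(p) = -30 - 8*p
(-1*(-39) + O(0))² = (-1*(-39) + (-30 - 8*0))² = (39 + (-30 + 0))² = (39 - 30)² = 9² = 81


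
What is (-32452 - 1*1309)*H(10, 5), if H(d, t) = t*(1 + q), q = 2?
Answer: -506415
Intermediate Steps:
H(d, t) = 3*t (H(d, t) = t*(1 + 2) = t*3 = 3*t)
(-32452 - 1*1309)*H(10, 5) = (-32452 - 1*1309)*(3*5) = (-32452 - 1309)*15 = -33761*15 = -506415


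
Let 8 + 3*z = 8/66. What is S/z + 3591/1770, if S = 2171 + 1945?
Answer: -12005217/7670 ≈ -1565.2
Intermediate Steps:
z = -260/99 (z = -8/3 + (8/66)/3 = -8/3 + ((1/66)*8)/3 = -8/3 + (1/3)*(4/33) = -8/3 + 4/99 = -260/99 ≈ -2.6263)
S = 4116
S/z + 3591/1770 = 4116/(-260/99) + 3591/1770 = 4116*(-99/260) + 3591*(1/1770) = -101871/65 + 1197/590 = -12005217/7670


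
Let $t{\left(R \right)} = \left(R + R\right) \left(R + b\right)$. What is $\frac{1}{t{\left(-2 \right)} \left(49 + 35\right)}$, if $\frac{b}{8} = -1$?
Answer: $\frac{1}{3360} \approx 0.00029762$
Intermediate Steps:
$b = -8$ ($b = 8 \left(-1\right) = -8$)
$t{\left(R \right)} = 2 R \left(-8 + R\right)$ ($t{\left(R \right)} = \left(R + R\right) \left(R - 8\right) = 2 R \left(-8 + R\right)$)
$\frac{1}{t{\left(-2 \right)} \left(49 + 35\right)} = \frac{1}{2 \left(-2\right) \left(-8 - 2\right) \left(49 + 35\right)} = \frac{1}{2 \left(-2\right) \left(-10\right) 84} = \frac{1}{40 \cdot 84} = \frac{1}{3360}$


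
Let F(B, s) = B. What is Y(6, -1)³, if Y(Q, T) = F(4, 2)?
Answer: 64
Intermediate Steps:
Y(Q, T) = 4
Y(6, -1)³ = 4³ = 64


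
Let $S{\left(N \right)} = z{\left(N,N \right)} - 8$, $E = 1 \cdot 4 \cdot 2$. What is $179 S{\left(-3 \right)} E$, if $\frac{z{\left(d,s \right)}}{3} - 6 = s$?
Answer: $1432$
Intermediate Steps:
$z{\left(d,s \right)} = 18 + 3 s$
$E = 8$ ($E = 4 \cdot 2 = 8$)
$S{\left(N \right)} = 10 + 3 N$ ($S{\left(N \right)} = \left(18 + 3 N\right) - 8 = 10 + 3 N$)
$179 S{\left(-3 \right)} E = 179 \left(10 + 3 \left(-3\right)\right) 8 = 179 \left(10 - 9\right) 8 = 179 \cdot 1 \cdot 8 = 179 \cdot 8 = 1432$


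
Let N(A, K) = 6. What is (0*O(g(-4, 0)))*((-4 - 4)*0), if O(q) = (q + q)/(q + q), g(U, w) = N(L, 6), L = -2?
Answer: 0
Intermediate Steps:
g(U, w) = 6
O(q) = 1 (O(q) = (2*q)/((2*q)) = (2*q)*(1/(2*q)) = 1)
(0*O(g(-4, 0)))*((-4 - 4)*0) = (0*1)*((-4 - 4)*0) = 0*(-8*0) = 0*0 = 0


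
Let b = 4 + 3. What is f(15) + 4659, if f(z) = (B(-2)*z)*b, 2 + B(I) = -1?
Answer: 4344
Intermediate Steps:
b = 7
B(I) = -3 (B(I) = -2 - 1 = -3)
f(z) = -21*z (f(z) = -3*z*7 = -21*z)
f(15) + 4659 = -21*15 + 4659 = -315 + 4659 = 4344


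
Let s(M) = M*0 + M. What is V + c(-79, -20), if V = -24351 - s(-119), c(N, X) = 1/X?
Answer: -484641/20 ≈ -24232.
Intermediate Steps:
s(M) = M (s(M) = 0 + M = M)
V = -24232 (V = -24351 - 1*(-119) = -24351 + 119 = -24232)
V + c(-79, -20) = -24232 + 1/(-20) = -24232 - 1/20 = -484641/20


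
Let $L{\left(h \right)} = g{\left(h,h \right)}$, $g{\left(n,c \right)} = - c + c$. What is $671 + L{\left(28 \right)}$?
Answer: $671$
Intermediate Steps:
$g{\left(n,c \right)} = 0$
$L{\left(h \right)} = 0$
$671 + L{\left(28 \right)} = 671 + 0 = 671$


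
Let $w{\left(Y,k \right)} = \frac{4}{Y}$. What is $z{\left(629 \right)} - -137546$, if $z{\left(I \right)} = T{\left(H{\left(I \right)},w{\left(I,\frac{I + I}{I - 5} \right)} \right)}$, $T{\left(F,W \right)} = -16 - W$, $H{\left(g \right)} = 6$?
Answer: $\frac{86506366}{629} \approx 1.3753 \cdot 10^{5}$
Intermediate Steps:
$z{\left(I \right)} = -16 - \frac{4}{I}$
$z{\left(629 \right)} - -137546 = \left(-16 - \frac{4}{629}\right) - -137546 = \left(-16 - \frac{4}{629}\right) + 137546 = - \frac{10068}{629} + 137546 = \frac{86506366}{629}$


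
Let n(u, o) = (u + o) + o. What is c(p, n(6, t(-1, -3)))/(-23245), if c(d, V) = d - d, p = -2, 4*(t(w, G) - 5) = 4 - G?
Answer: 0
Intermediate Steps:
t(w, G) = 6 - G/4 (t(w, G) = 5 + (4 - G)/4 = 5 + (1 - G/4) = 6 - G/4)
n(u, o) = u + 2*o (n(u, o) = (o + u) + o = u + 2*o)
c(d, V) = 0
c(p, n(6, t(-1, -3)))/(-23245) = 0/(-23245) = 0*(-1/23245) = 0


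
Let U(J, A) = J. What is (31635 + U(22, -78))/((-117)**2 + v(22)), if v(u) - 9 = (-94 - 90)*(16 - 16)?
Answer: 31657/13698 ≈ 2.3111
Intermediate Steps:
v(u) = 9 (v(u) = 9 + (-94 - 90)*(16 - 16) = 9 - 184*0 = 9 + 0 = 9)
(31635 + U(22, -78))/((-117)**2 + v(22)) = (31635 + 22)/((-117)**2 + 9) = 31657/(13689 + 9) = 31657/13698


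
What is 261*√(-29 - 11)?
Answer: 522*I*√10 ≈ 1650.7*I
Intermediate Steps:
261*√(-29 - 11) = 261*√(-40) = 261*(2*I*√10) = 522*I*√10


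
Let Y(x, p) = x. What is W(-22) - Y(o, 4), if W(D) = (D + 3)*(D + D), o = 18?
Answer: 818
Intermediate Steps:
W(D) = 2*D*(3 + D) (W(D) = (3 + D)*(2*D) = 2*D*(3 + D))
W(-22) - Y(o, 4) = 2*(-22)*(3 - 22) - 1*18 = 2*(-22)*(-19) - 18 = 836 - 18 = 818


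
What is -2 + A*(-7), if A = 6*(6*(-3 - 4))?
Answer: 1762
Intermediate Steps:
A = -252 (A = 6*(6*(-7)) = 6*(-42) = -252)
-2 + A*(-7) = -2 - 252*(-7) = -2 + 1764 = 1762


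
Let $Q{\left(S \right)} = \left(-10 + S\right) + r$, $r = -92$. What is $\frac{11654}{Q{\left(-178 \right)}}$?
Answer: $- \frac{5827}{140} \approx -41.621$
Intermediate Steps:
$Q{\left(S \right)} = -102 + S$ ($Q{\left(S \right)} = \left(-10 + S\right) - 92 = -102 + S$)
$\frac{11654}{Q{\left(-178 \right)}} = \frac{11654}{-102 - 178} = \frac{11654}{-280} = 11654 \left(- \frac{1}{280}\right) = - \frac{5827}{140}$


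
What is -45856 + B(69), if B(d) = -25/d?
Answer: -3164089/69 ≈ -45856.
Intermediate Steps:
-45856 + B(69) = -45856 - 25/69 = -3164089/69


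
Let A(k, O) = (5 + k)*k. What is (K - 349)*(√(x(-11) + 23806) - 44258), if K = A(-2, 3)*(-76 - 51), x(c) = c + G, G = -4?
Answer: -18278554 + 413*√23791 ≈ -1.8215e+7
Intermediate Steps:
x(c) = -4 + c (x(c) = c - 4 = -4 + c)
A(k, O) = k*(5 + k)
K = 762 (K = (-2*(5 - 2))*(-76 - 51) = -2*3*(-127) = -6*(-127) = 762)
(K - 349)*(√(x(-11) + 23806) - 44258) = (762 - 349)*(√((-4 - 11) + 23806) - 44258) = 413*(√(-15 + 23806) - 44258) = 413*(√23791 - 44258) = 413*(-44258 + √23791) = -18278554 + 413*√23791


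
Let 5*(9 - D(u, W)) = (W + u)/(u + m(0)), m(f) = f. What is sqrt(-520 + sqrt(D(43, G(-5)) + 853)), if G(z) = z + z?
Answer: sqrt(-24037000 + 215*sqrt(39838855))/215 ≈ 22.15*I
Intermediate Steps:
G(z) = 2*z
D(u, W) = 9 - (W + u)/(5*u) (D(u, W) = 9 - (W + u)/(5*(u + 0)) = 9 - (W + u)/(5*u))
sqrt(-520 + sqrt(D(43, G(-5)) + 853)) = sqrt(-520 + sqrt((1/5)*(-2*(-5) + 44*43)/43 + 853)) = sqrt(-520 + sqrt((1/5)*(1/43)*(-1*(-10) + 1892) + 853)) = sqrt(-520 + sqrt((1/5)*(1/43)*(10 + 1892) + 853)) = sqrt(-520 + sqrt((1/5)*(1/43)*1902 + 853)) = sqrt(-520 + sqrt(1902/215 + 853)) = sqrt(-520 + sqrt(185297/215)) = sqrt(-520 + sqrt(39838855)/215)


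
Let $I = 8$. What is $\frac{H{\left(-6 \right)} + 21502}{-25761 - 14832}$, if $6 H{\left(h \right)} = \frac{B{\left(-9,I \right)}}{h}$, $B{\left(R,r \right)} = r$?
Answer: $- \frac{193516}{365337} \approx -0.52969$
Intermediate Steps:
$H{\left(h \right)} = \frac{4}{3 h}$ ($H{\left(h \right)} = \frac{8 \frac{1}{h}}{6} = \frac{4}{3 h}$)
$\frac{H{\left(-6 \right)} + 21502}{-25761 - 14832} = \frac{\frac{4}{3 \left(-6\right)} + 21502}{-25761 - 14832} = \frac{\frac{4}{3} \left(- \frac{1}{6}\right) + 21502}{-40593} = \left(- \frac{2}{9} + 21502\right) \left(- \frac{1}{40593}\right) = \frac{193516}{9} \left(- \frac{1}{40593}\right) = - \frac{193516}{365337}$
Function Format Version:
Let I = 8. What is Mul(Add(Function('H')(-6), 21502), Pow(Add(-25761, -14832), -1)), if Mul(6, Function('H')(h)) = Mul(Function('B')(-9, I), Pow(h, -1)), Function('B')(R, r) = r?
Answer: Rational(-193516, 365337) ≈ -0.52969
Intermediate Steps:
Function('H')(h) = Mul(Rational(4, 3), Pow(h, -1)) (Function('H')(h) = Mul(Rational(1, 6), Mul(8, Pow(h, -1))) = Mul(Rational(4, 3), Pow(h, -1)))
Mul(Add(Function('H')(-6), 21502), Pow(Add(-25761, -14832), -1)) = Mul(Add(Mul(Rational(4, 3), Pow(-6, -1)), 21502), Pow(Add(-25761, -14832), -1)) = Mul(Add(Mul(Rational(4, 3), Rational(-1, 6)), 21502), Pow(-40593, -1)) = Mul(Add(Rational(-2, 9), 21502), Rational(-1, 40593)) = Mul(Rational(193516, 9), Rational(-1, 40593)) = Rational(-193516, 365337)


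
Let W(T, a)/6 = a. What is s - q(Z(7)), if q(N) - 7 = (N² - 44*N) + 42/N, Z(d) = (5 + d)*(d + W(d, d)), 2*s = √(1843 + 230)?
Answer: -4478307/14 + √2073/2 ≈ -3.1986e+5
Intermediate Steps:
W(T, a) = 6*a
s = √2073/2 (s = √(1843 + 230)/2 = √2073/2 ≈ 22.765)
Z(d) = 7*d*(5 + d) (Z(d) = (5 + d)*(d + 6*d) = (5 + d)*(7*d) = 7*d*(5 + d))
q(N) = 7 + N² - 44*N + 42/N (q(N) = 7 + ((N² - 44*N) + 42/N) = 7 + (N² - 44*N + 42/N) = 7 + N² - 44*N + 42/N)
s - q(Z(7)) = √2073/2 - (7 + (7*7*(5 + 7))² - 308*7*(5 + 7) + 42/((7*7*(5 + 7)))) = √2073/2 - (7 + (7*7*12)² - 308*7*12 + 42/((7*7*12))) = √2073/2 - (7 + 588² - 44*588 + 42/588) = √2073/2 - (7 + 345744 - 25872 + 42*(1/588)) = √2073/2 - (7 + 345744 - 25872 + 1/14) = √2073/2 - 1*4478307/14 = √2073/2 - 4478307/14 = -4478307/14 + √2073/2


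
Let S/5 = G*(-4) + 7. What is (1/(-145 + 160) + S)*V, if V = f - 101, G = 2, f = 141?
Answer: -592/3 ≈ -197.33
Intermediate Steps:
V = 40 (V = 141 - 101 = 40)
S = -5 (S = 5*(2*(-4) + 7) = 5*(-8 + 7) = 5*(-1) = -5)
(1/(-145 + 160) + S)*V = (1/(-145 + 160) - 5)*40 = (1/15 - 5)*40 = -74/15*40 = -592/3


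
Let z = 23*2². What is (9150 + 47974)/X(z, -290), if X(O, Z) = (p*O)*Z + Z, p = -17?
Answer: 28562/226635 ≈ 0.12603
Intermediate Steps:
z = 92 (z = 23*4 = 92)
X(O, Z) = Z - 17*O*Z (X(O, Z) = (-17*O)*Z + Z = -17*O*Z + Z = Z - 17*O*Z)
(9150 + 47974)/X(z, -290) = (9150 + 47974)/((-290*(1 - 17*92))) = 57124/((-290*(1 - 1564))) = 57124/((-290*(-1563))) = 57124/453270 = 57124*(1/453270) = 28562/226635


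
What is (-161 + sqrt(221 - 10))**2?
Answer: (161 - sqrt(211))**2 ≈ 21455.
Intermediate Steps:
(-161 + sqrt(221 - 10))**2 = (-161 + sqrt(211))**2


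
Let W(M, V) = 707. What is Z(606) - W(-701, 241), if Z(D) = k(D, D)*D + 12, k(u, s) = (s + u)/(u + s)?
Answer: -89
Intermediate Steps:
k(u, s) = 1 (k(u, s) = (s + u)/(s + u) = 1)
Z(D) = 12 + D (Z(D) = 1*D + 12 = D + 12 = 12 + D)
Z(606) - W(-701, 241) = (12 + 606) - 1*707 = 618 - 707 = -89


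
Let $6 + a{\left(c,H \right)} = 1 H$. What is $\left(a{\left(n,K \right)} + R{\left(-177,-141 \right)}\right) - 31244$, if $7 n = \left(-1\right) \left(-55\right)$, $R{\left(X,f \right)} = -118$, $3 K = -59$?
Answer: $- \frac{94163}{3} \approx -31388.0$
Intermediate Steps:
$K = - \frac{59}{3}$ ($K = \frac{1}{3} \left(-59\right) = - \frac{59}{3} \approx -19.667$)
$n = \frac{55}{7}$ ($n = \frac{\left(-1\right) \left(-55\right)}{7} = \frac{1}{7} \cdot 55 = \frac{55}{7} \approx 7.8571$)
$a{\left(c,H \right)} = -6 + H$ ($a{\left(c,H \right)} = -6 + 1 H = -6 + H$)
$\left(a{\left(n,K \right)} + R{\left(-177,-141 \right)}\right) - 31244 = \left(\left(-6 - \frac{59}{3}\right) - 118\right) - 31244 = \left(- \frac{77}{3} - 118\right) - 31244 = - \frac{431}{3} - 31244 = - \frac{94163}{3}$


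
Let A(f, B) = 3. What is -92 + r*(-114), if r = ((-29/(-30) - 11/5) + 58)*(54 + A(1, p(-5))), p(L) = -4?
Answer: -1844809/5 ≈ -3.6896e+5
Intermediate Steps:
r = 32357/10 (r = ((-29/(-30) - 11/5) + 58)*(54 + 3) = ((-29*(-1/30) - 11*⅕) + 58)*57 = ((29/30 - 11/5) + 58)*57 = (-37/30 + 58)*57 = (1703/30)*57 = 32357/10 ≈ 3235.7)
-92 + r*(-114) = -92 + (32357/10)*(-114) = -92 - 1844349/5 = -1844809/5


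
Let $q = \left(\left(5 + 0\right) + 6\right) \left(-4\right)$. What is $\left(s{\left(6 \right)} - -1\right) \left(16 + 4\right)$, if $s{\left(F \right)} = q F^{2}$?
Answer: $-31660$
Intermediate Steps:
$q = -44$ ($q = \left(5 + 6\right) \left(-4\right) = 11 \left(-4\right) = -44$)
$s{\left(F \right)} = - 44 F^{2}$
$\left(s{\left(6 \right)} - -1\right) \left(16 + 4\right) = \left(- 44 \cdot 6^{2} - -1\right) \left(16 + 4\right) = \left(\left(-44\right) 36 + 1\right) 20 = \left(-1584 + 1\right) 20 = \left(-1583\right) 20 = -31660$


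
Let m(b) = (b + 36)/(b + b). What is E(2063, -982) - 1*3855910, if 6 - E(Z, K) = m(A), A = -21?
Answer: -53982651/14 ≈ -3.8559e+6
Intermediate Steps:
m(b) = (36 + b)/(2*b) (m(b) = (36 + b)/((2*b)) = (36 + b)*(1/(2*b)) = (36 + b)/(2*b))
E(Z, K) = 89/14 (E(Z, K) = 6 - (36 - 21)/(2*(-21)) = 6 - (-1)*15/(2*21) = 6 - 1*(-5/14) = 6 + 5/14 = 89/14)
E(2063, -982) - 1*3855910 = 89/14 - 1*3855910 = 89/14 - 3855910 = -53982651/14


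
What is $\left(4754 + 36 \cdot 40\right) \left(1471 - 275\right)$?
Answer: $7408024$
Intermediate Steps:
$\left(4754 + 36 \cdot 40\right) \left(1471 - 275\right) = \left(4754 + 1440\right) 1196 = 6194 \cdot 1196 = 7408024$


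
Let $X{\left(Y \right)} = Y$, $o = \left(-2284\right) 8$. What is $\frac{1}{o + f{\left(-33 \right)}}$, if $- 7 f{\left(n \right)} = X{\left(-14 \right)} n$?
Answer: $- \frac{1}{18338} \approx -5.4532 \cdot 10^{-5}$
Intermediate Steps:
$o = -18272$
$f{\left(n \right)} = 2 n$ ($f{\left(n \right)} = - \frac{\left(-14\right) n}{7} = 2 n$)
$\frac{1}{o + f{\left(-33 \right)}} = \frac{1}{-18272 + 2 \left(-33\right)} = \frac{1}{-18272 - 66} = \frac{1}{-18338} = - \frac{1}{18338}$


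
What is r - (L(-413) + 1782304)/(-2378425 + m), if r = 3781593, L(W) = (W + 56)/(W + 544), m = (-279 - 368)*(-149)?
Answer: 1130488106638493/298944882 ≈ 3.7816e+6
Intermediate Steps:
m = 96403 (m = -647*(-149) = 96403)
L(W) = (56 + W)/(544 + W)
r - (L(-413) + 1782304)/(-2378425 + m) = 3781593 - ((56 - 413)/(544 - 413) + 1782304)/(-2378425 + 96403) = 3781593 - (-357/131 + 1782304)/(-2282022) = 3781593 - ((1/131)*(-357) + 1782304)*(-1)/2282022 = 3781593 - (-357/131 + 1782304)*(-1)/2282022 = 3781593 - 233481467*(-1)/(131*2282022) = 3781593 - 1*(-233481467/298944882) = 3781593 + 233481467/298944882 = 1130488106638493/298944882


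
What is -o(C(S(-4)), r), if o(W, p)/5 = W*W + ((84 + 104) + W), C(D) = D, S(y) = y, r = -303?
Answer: -1000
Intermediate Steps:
o(W, p) = 940 + 5*W + 5*W² (o(W, p) = 5*(W*W + ((84 + 104) + W)) = 5*(W² + (188 + W)) = 5*(188 + W + W²) = 940 + 5*W + 5*W²)
-o(C(S(-4)), r) = -(940 + 5*(-4) + 5*(-4)²) = -(940 - 20 + 5*16) = -(940 - 20 + 80) = -1*1000 = -1000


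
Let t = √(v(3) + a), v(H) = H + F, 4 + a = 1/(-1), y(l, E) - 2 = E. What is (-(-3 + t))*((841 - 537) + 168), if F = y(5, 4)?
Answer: 472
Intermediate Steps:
y(l, E) = 2 + E
a = -5 (a = -4 + 1/(-1) = -4 - 1 = -5)
F = 6 (F = 2 + 4 = 6)
v(H) = 6 + H (v(H) = H + 6 = 6 + H)
t = 2 (t = √((6 + 3) - 5) = √(9 - 5) = √4 = 2)
(-(-3 + t))*((841 - 537) + 168) = (-(-3 + 2))*((841 - 537) + 168) = (-1*(-1))*(304 + 168) = 1*472 = 472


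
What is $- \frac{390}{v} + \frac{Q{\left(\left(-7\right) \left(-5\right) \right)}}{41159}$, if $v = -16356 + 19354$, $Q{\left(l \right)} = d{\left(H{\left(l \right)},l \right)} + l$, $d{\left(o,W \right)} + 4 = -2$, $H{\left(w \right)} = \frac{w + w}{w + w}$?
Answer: $- \frac{7982534}{61697341} \approx -0.12938$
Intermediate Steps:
$H{\left(w \right)} = 1$ ($H{\left(w \right)} = \frac{2 w}{2 w} = 2 w \frac{1}{2 w} = 1$)
$d{\left(o,W \right)} = -6$ ($d{\left(o,W \right)} = -4 - 2 = -6$)
$Q{\left(l \right)} = -6 + l$
$v = 2998$
$- \frac{390}{v} + \frac{Q{\left(\left(-7\right) \left(-5\right) \right)}}{41159} = - \frac{390}{2998} + \frac{-6 - -35}{41159} = \left(-390\right) \frac{1}{2998} + \left(-6 + 35\right) \frac{1}{41159} = - \frac{195}{1499} + 29 \cdot \frac{1}{41159} = - \frac{195}{1499} + \frac{29}{41159} = - \frac{7982534}{61697341}$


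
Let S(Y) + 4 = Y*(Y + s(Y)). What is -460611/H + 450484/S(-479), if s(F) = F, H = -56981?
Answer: 118516641631/13073663659 ≈ 9.0653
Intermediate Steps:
S(Y) = -4 + 2*Y² (S(Y) = -4 + Y*(Y + Y) = -4 + Y*(2*Y) = -4 + 2*Y²)
-460611/H + 450484/S(-479) = -460611/(-56981) + 450484/(-4 + 2*(-479)²) = -460611*(-1/56981) + 450484/(-4 + 2*229441) = 460611/56981 + 450484/(-4 + 458882) = 460611/56981 + 450484/458878 = 460611/56981 + 450484*(1/458878) = 460611/56981 + 225242/229439 = 118516641631/13073663659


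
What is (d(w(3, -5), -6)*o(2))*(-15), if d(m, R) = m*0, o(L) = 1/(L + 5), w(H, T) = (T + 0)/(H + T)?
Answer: 0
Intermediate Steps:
w(H, T) = T/(H + T)
o(L) = 1/(5 + L)
d(m, R) = 0
(d(w(3, -5), -6)*o(2))*(-15) = (0/(5 + 2))*(-15) = (0/7)*(-15) = (0*(1/7))*(-15) = 0*(-15) = 0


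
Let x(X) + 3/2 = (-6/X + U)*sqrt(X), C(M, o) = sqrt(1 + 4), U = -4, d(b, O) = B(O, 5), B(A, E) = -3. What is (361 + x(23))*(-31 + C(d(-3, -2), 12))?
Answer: -(31 - sqrt(5))*(16537 - 196*sqrt(23))/46 ≈ -9752.9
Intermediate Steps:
d(b, O) = -3
C(M, o) = sqrt(5)
x(X) = -3/2 + sqrt(X)*(-4 - 6/X) (x(X) = -3/2 + (-6/X - 4)*sqrt(X) = -3/2 + (-4 - 6/X)*sqrt(X) = -3/2 + sqrt(X)*(-4 - 6/X))
(361 + x(23))*(-31 + C(d(-3, -2), 12)) = (361 + (-3/2 - 6*sqrt(23)/23 - 4*sqrt(23)))*(-31 + sqrt(5)) = (361 + (-3/2 - 98*sqrt(23)/23))*(-31 + sqrt(5)) = (719/2 - 98*sqrt(23)/23)*(-31 + sqrt(5)) = (-31 + sqrt(5))*(719/2 - 98*sqrt(23)/23)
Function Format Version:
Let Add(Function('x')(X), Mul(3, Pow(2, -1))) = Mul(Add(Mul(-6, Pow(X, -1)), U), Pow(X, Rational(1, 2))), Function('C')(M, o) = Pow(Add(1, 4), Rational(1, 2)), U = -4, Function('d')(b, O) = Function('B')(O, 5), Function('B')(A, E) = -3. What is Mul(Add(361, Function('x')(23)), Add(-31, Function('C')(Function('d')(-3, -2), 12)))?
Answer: Mul(Rational(-1, 46), Add(31, Mul(-1, Pow(5, Rational(1, 2)))), Add(16537, Mul(-196, Pow(23, Rational(1, 2))))) ≈ -9752.9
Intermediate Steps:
Function('d')(b, O) = -3
Function('C')(M, o) = Pow(5, Rational(1, 2))
Function('x')(X) = Add(Rational(-3, 2), Mul(Pow(X, Rational(1, 2)), Add(-4, Mul(-6, Pow(X, -1))))) (Function('x')(X) = Add(Rational(-3, 2), Mul(Add(Mul(-6, Pow(X, -1)), -4), Pow(X, Rational(1, 2)))) = Add(Rational(-3, 2), Mul(Add(-4, Mul(-6, Pow(X, -1))), Pow(X, Rational(1, 2)))) = Add(Rational(-3, 2), Mul(Pow(X, Rational(1, 2)), Add(-4, Mul(-6, Pow(X, -1))))))
Mul(Add(361, Function('x')(23)), Add(-31, Function('C')(Function('d')(-3, -2), 12))) = Mul(Add(361, Add(Rational(-3, 2), Mul(-6, Pow(23, Rational(-1, 2))), Mul(-4, Pow(23, Rational(1, 2))))), Add(-31, Pow(5, Rational(1, 2)))) = Mul(Add(361, Add(Rational(-3, 2), Mul(-6, Mul(Rational(1, 23), Pow(23, Rational(1, 2)))), Mul(-4, Pow(23, Rational(1, 2))))), Add(-31, Pow(5, Rational(1, 2)))) = Mul(Add(361, Add(Rational(-3, 2), Mul(Rational(-6, 23), Pow(23, Rational(1, 2))), Mul(-4, Pow(23, Rational(1, 2))))), Add(-31, Pow(5, Rational(1, 2)))) = Mul(Add(361, Add(Rational(-3, 2), Mul(Rational(-98, 23), Pow(23, Rational(1, 2))))), Add(-31, Pow(5, Rational(1, 2)))) = Mul(Add(Rational(719, 2), Mul(Rational(-98, 23), Pow(23, Rational(1, 2)))), Add(-31, Pow(5, Rational(1, 2)))) = Mul(Add(-31, Pow(5, Rational(1, 2))), Add(Rational(719, 2), Mul(Rational(-98, 23), Pow(23, Rational(1, 2)))))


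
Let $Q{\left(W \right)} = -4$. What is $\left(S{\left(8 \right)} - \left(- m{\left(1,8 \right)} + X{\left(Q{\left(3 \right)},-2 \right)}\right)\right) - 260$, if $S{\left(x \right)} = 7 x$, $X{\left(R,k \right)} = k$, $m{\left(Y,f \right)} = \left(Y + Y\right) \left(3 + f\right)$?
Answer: $-180$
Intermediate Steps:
$m{\left(Y,f \right)} = 2 Y \left(3 + f\right)$
$\left(S{\left(8 \right)} - \left(- m{\left(1,8 \right)} + X{\left(Q{\left(3 \right)},-2 \right)}\right)\right) - 260 = \left(7 \cdot 8 - \left(-2 - 2 \left(3 + 8\right)\right)\right) - 260 = \left(56 + \left(2 \cdot 1 \cdot 11 + 2\right)\right) - 260 = \left(56 + \left(22 + 2\right)\right) - 260 = \left(56 + 24\right) - 260 = 80 - 260 = -180$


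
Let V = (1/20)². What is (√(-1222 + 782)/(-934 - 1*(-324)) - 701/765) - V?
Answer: -56233/61200 - I*√110/305 ≈ -0.91884 - 0.034387*I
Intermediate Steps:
V = 1/400 (V = (1/20)² = 1/400 ≈ 0.0025000)
(√(-1222 + 782)/(-934 - 1*(-324)) - 701/765) - V = (√(-1222 + 782)/(-934 - 1*(-324)) - 701/765) - 1*1/400 = (√(-440)/(-934 + 324) - 701*1/765) - 1/400 = ((2*I*√110)/(-610) - 701/765) - 1/400 = ((2*I*√110)*(-1/610) - 701/765) - 1/400 = (-I*√110/305 - 701/765) - 1/400 = (-701/765 - I*√110/305) - 1/400 = -56233/61200 - I*√110/305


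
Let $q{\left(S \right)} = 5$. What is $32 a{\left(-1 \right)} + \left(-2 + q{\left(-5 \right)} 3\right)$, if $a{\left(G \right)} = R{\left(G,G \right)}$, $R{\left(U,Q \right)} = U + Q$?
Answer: $-51$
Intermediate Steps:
$R{\left(U,Q \right)} = Q + U$
$a{\left(G \right)} = 2 G$ ($a{\left(G \right)} = G + G = 2 G$)
$32 a{\left(-1 \right)} + \left(-2 + q{\left(-5 \right)} 3\right) = 32 \cdot 2 \left(-1\right) + \left(-2 + 5 \cdot 3\right) = 32 \left(-2\right) + \left(-2 + 15\right) = -64 + 13 = -51$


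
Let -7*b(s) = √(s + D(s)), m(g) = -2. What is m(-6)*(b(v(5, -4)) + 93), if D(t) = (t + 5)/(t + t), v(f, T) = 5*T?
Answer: -186 + I*√314/14 ≈ -186.0 + 1.2657*I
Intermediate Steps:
D(t) = (5 + t)/(2*t) (D(t) = (5 + t)/((2*t)) = (5 + t)*(1/(2*t)) = (5 + t)/(2*t))
b(s) = -√(s + (5 + s)/(2*s))/7
m(-6)*(b(v(5, -4)) + 93) = -2*(-√(2 + 4*(5*(-4)) + 10/((5*(-4))))/14 + 93) = -2*(-√(2 + 4*(-20) + 10/(-20))/14 + 93) = -2*(-√(2 - 80 + 10*(-1/20))/14 + 93) = -2*(-√(2 - 80 - ½)/14 + 93) = -2*(-I*√314/28 + 93) = -2*(93 - I*√314/28) = -186 + I*√314/14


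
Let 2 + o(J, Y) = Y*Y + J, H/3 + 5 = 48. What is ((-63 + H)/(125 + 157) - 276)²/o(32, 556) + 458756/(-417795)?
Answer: -813117076831/954288066270 ≈ -0.85207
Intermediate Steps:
H = 129 (H = -15 + 3*48 = -15 + 144 = 129)
o(J, Y) = -2 + J + Y² (o(J, Y) = -2 + (Y*Y + J) = -2 + (Y² + J) = -2 + (J + Y²) = -2 + J + Y²)
((-63 + H)/(125 + 157) - 276)²/o(32, 556) + 458756/(-417795) = ((-63 + 129)/(125 + 157) - 276)²/(-2 + 32 + 556²) + 458756/(-417795) = (66/282 - 276)²/(-2 + 32 + 309136) + 458756*(-1/417795) = (66*(1/282) - 276)²/309166 - 458756/417795 = (11/47 - 276)²*(1/309166) - 458756/417795 = (-12961/47)²*(1/309166) - 458756/417795 = (167987521/2209)*(1/309166) - 458756/417795 = 12922117/52534438 - 458756/417795 = -813117076831/954288066270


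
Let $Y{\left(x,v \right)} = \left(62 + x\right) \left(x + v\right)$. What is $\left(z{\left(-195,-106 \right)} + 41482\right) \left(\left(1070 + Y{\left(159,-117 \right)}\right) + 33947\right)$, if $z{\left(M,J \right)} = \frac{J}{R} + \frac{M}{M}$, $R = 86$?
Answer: $\frac{79016835084}{43} \approx 1.8376 \cdot 10^{9}$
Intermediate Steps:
$Y{\left(x,v \right)} = \left(62 + x\right) \left(v + x\right)$
$z{\left(M,J \right)} = 1 + \frac{J}{86}$ ($z{\left(M,J \right)} = \frac{J}{86} + \frac{M}{M} = J \frac{1}{86} + 1 = \frac{J}{86} + 1 = 1 + \frac{J}{86}$)
$\left(z{\left(-195,-106 \right)} + 41482\right) \left(\left(1070 + Y{\left(159,-117 \right)}\right) + 33947\right) = \left(\left(1 + \frac{1}{86} \left(-106\right)\right) + 41482\right) \left(\left(1070 + \left(159^{2} + 62 \left(-117\right) + 62 \cdot 159 - 18603\right)\right) + 33947\right) = \left(\left(1 - \frac{53}{43}\right) + 41482\right) \left(\left(1070 + \left(25281 - 7254 + 9858 - 18603\right)\right) + 33947\right) = \left(- \frac{10}{43} + 41482\right) \left(\left(1070 + 9282\right) + 33947\right) = \frac{1783716 \left(10352 + 33947\right)}{43} = \frac{1783716}{43} \cdot 44299 = \frac{79016835084}{43}$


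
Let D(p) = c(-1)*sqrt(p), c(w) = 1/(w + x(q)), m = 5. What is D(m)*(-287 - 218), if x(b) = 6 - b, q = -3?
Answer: -505*sqrt(5)/8 ≈ -141.15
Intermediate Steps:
c(w) = 1/(9 + w) (c(w) = 1/(w + (6 - 1*(-3))) = 1/(w + (6 + 3)) = 1/(w + 9) = 1/(9 + w))
D(p) = sqrt(p)/8 (D(p) = sqrt(p)/(9 - 1) = sqrt(p)/8)
D(m)*(-287 - 218) = (sqrt(5)/8)*(-287 - 218) = (sqrt(5)/8)*(-505) = -505*sqrt(5)/8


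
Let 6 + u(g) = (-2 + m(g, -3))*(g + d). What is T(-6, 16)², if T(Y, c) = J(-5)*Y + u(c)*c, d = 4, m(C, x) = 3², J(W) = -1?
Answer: 4622500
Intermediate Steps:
m(C, x) = 9
u(g) = 22 + 7*g (u(g) = -6 + (-2 + 9)*(g + 4) = -6 + 7*(4 + g) = -6 + (28 + 7*g) = 22 + 7*g)
T(Y, c) = -Y + c*(22 + 7*c) (T(Y, c) = -Y + (22 + 7*c)*c = -Y + c*(22 + 7*c))
T(-6, 16)² = (-1*(-6) + 16*(22 + 7*16))² = (6 + 16*(22 + 112))² = (6 + 16*134)² = (6 + 2144)² = 2150² = 4622500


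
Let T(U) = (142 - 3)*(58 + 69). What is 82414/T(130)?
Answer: 82414/17653 ≈ 4.6686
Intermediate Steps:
T(U) = 17653 (T(U) = 139*127 = 17653)
82414/T(130) = 82414/17653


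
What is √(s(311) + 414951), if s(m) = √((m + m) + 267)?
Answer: √(414951 + √889) ≈ 644.19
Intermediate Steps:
s(m) = √(267 + 2*m) (s(m) = √(2*m + 267) = √(267 + 2*m))
√(s(311) + 414951) = √(√(267 + 2*311) + 414951) = √(√(267 + 622) + 414951) = √(√889 + 414951) = √(414951 + √889)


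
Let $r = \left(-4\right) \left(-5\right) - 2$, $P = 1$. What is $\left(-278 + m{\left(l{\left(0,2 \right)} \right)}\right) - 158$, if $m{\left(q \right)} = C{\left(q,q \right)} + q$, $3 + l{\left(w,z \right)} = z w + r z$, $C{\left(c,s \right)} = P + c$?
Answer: $-369$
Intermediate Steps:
$C{\left(c,s \right)} = 1 + c$
$r = 18$ ($r = 20 - 2 = 18$)
$l{\left(w,z \right)} = -3 + 18 z + w z$ ($l{\left(w,z \right)} = -3 + \left(z w + 18 z\right) = -3 + \left(w z + 18 z\right) = -3 + \left(18 z + w z\right) = -3 + 18 z + w z$)
$m{\left(q \right)} = 1 + 2 q$ ($m{\left(q \right)} = \left(1 + q\right) + q = 1 + 2 q$)
$\left(-278 + m{\left(l{\left(0,2 \right)} \right)}\right) - 158 = \left(-278 + \left(1 + 2 \left(-3 + 18 \cdot 2 + 0 \cdot 2\right)\right)\right) - 158 = \left(-278 + \left(1 + 2 \left(-3 + 36 + 0\right)\right)\right) - 158 = \left(-278 + \left(1 + 2 \cdot 33\right)\right) - 158 = \left(-278 + \left(1 + 66\right)\right) - 158 = \left(-278 + 67\right) - 158 = -211 - 158 = -369$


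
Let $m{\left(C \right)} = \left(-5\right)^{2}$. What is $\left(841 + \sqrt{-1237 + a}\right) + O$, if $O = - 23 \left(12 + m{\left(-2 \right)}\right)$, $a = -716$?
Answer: $-10 + 3 i \sqrt{217} \approx -10.0 + 44.193 i$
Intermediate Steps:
$m{\left(C \right)} = 25$
$O = -851$ ($O = - 23 \left(12 + 25\right) = \left(-23\right) 37 = -851$)
$\left(841 + \sqrt{-1237 + a}\right) + O = \left(841 + \sqrt{-1237 - 716}\right) - 851 = \left(841 + \sqrt{-1953}\right) - 851 = \left(841 + 3 i \sqrt{217}\right) - 851 = -10 + 3 i \sqrt{217}$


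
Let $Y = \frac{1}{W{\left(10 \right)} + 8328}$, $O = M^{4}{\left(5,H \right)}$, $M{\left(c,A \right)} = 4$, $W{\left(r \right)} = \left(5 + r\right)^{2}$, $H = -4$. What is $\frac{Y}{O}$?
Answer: $\frac{1}{2189568} \approx 4.5671 \cdot 10^{-7}$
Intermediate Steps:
$O = 256$ ($O = 4^{4} = 256$)
$Y = \frac{1}{8553}$ ($Y = \frac{1}{\left(5 + 10\right)^{2} + 8328} = \frac{1}{15^{2} + 8328} = \frac{1}{225 + 8328} = \frac{1}{8553} \approx 0.00011692$)
$\frac{Y}{O} = \frac{1}{8553 \cdot 256} = \frac{1}{8553} \cdot \frac{1}{256} = \frac{1}{2189568}$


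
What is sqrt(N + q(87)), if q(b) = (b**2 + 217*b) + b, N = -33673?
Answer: I*sqrt(7138) ≈ 84.487*I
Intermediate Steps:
q(b) = b**2 + 218*b
sqrt(N + q(87)) = sqrt(-33673 + 87*(218 + 87)) = sqrt(-33673 + 87*305) = sqrt(-33673 + 26535) = sqrt(-7138) = I*sqrt(7138)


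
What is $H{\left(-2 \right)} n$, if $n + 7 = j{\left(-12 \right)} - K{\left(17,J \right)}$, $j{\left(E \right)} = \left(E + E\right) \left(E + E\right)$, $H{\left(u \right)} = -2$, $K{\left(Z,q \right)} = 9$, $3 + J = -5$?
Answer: $-1120$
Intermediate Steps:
$J = -8$ ($J = -3 - 5 = -8$)
$j{\left(E \right)} = 4 E^{2}$ ($j{\left(E \right)} = 2 E 2 E = 4 E^{2}$)
$n = 560$ ($n = -7 + \left(4 \left(-12\right)^{2} - 9\right) = -7 + \left(4 \cdot 144 - 9\right) = -7 + \left(576 - 9\right) = -7 + 567 = 560$)
$H{\left(-2 \right)} n = \left(-2\right) 560 = -1120$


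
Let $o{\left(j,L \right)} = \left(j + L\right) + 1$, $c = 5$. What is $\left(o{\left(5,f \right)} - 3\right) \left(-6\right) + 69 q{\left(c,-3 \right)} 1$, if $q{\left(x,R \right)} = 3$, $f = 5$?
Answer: $159$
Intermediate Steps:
$o{\left(j,L \right)} = 1 + L + j$ ($o{\left(j,L \right)} = \left(L + j\right) + 1 = 1 + L + j$)
$\left(o{\left(5,f \right)} - 3\right) \left(-6\right) + 69 q{\left(c,-3 \right)} 1 = \left(\left(1 + 5 + 5\right) - 3\right) \left(-6\right) + 69 \cdot 3 \cdot 1 = \left(11 - 3\right) \left(-6\right) + 69 \cdot 3 = 8 \left(-6\right) + 207 = -48 + 207 = 159$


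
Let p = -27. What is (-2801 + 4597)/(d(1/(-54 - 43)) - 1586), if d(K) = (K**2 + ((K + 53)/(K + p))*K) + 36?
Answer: -1106855942/955236195 ≈ -1.1587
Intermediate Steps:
d(K) = 36 + K**2 + K*(53 + K)/(-27 + K) (d(K) = (K**2 + ((K + 53)/(K - 27))*K) + 36 = (K**2 + ((53 + K)/(-27 + K))*K) + 36 = (K**2 + K*(53 + K)/(-27 + K)) + 36 = 36 + K**2 + K*(53 + K)/(-27 + K))
(-2801 + 4597)/(d(1/(-54 - 43)) - 1586) = (-2801 + 4597)/((-972 + (1/(-54 - 43))**3 - 26/(-54 - 43)**2 + 89/(-54 - 43))/(-27 + 1/(-54 - 43)) - 1586) = 1796/((-972 + (1/(-97))**3 - 26*(1/(-97))**2 + 89/(-97))/(-27 + 1/(-97)) - 1586) = 1796/((-972 + (-1/97)**3 - 26*(-1/97)**2 + 89*(-1/97))/(-27 - 1/97) - 1586) = 1796/((-972 - 1/912673 - 26*1/9409 - 89/97)/(-2620/97) - 1586) = 1796/(-97*(-972 - 1/912673 - 26/9409 - 89/97)/2620 - 1586) = 1796/(-97/2620*(-887958080/912673) - 1586) = 1796/(44397904/1232579 - 1586) = 1796/(-1910472390/1232579) = 1796*(-1232579/1910472390) = -1106855942/955236195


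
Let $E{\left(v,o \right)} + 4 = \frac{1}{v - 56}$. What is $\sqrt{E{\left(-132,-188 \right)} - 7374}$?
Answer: $\frac{i \sqrt{65192055}}{94} \approx 85.895 i$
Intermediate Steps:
$E{\left(v,o \right)} = -4 + \frac{1}{-56 + v}$ ($E{\left(v,o \right)} = -4 + \frac{1}{v - 56} = -4 + \frac{1}{-56 + v}$)
$\sqrt{E{\left(-132,-188 \right)} - 7374} = \sqrt{\frac{225 - -528}{-56 - 132} - 7374} = \sqrt{\frac{225 + 528}{-188} - 7374} = \sqrt{\left(- \frac{1}{188}\right) 753 - 7374} = \sqrt{- \frac{753}{188} - 7374} = \sqrt{- \frac{1387065}{188}} = \frac{i \sqrt{65192055}}{94}$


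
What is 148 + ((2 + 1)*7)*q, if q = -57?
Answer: -1049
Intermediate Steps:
148 + ((2 + 1)*7)*q = 148 + ((2 + 1)*7)*(-57) = 148 + (3*7)*(-57) = 148 + 21*(-57) = 148 - 1197 = -1049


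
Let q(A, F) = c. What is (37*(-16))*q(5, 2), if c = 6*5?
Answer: -17760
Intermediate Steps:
c = 30
q(A, F) = 30
(37*(-16))*q(5, 2) = (37*(-16))*30 = -592*30 = -17760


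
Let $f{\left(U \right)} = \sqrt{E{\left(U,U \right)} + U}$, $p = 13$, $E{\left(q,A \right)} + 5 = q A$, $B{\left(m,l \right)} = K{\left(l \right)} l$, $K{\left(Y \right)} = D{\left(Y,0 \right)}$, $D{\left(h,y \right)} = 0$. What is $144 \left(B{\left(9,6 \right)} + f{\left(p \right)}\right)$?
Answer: $144 \sqrt{177} \approx 1915.8$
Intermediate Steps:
$K{\left(Y \right)} = 0$
$B{\left(m,l \right)} = 0$ ($B{\left(m,l \right)} = 0 l = 0$)
$E{\left(q,A \right)} = -5 + A q$ ($E{\left(q,A \right)} = -5 + q A = -5 + A q$)
$f{\left(U \right)} = \sqrt{-5 + U + U^{2}}$ ($f{\left(U \right)} = \sqrt{\left(-5 + U U\right) + U} = \sqrt{\left(-5 + U^{2}\right) + U} = \sqrt{-5 + U + U^{2}}$)
$144 \left(B{\left(9,6 \right)} + f{\left(p \right)}\right) = 144 \left(0 + \sqrt{-5 + 13 + 13^{2}}\right) = 144 \left(0 + \sqrt{-5 + 13 + 169}\right) = 144 \left(0 + \sqrt{177}\right) = 144 \sqrt{177}$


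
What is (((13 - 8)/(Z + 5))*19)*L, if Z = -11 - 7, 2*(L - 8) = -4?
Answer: -570/13 ≈ -43.846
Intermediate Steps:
L = 6 (L = 8 + (½)*(-4) = 8 - 2 = 6)
Z = -18
(((13 - 8)/(Z + 5))*19)*L = (((13 - 8)/(-18 + 5))*19)*6 = ((5/(-13))*19)*6 = ((5*(-1/13))*19)*6 = -5/13*19*6 = -95/13*6 = -570/13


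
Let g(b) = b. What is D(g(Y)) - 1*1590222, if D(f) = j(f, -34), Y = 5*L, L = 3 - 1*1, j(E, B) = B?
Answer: -1590256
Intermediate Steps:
L = 2 (L = 3 - 1 = 2)
Y = 10 (Y = 5*2 = 10)
D(f) = -34
D(g(Y)) - 1*1590222 = -34 - 1*1590222 = -34 - 1590222 = -1590256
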